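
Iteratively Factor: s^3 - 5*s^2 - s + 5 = (s - 5)*(s^2 - 1) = (s - 5)*(s - 1)*(s + 1)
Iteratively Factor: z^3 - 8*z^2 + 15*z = (z)*(z^2 - 8*z + 15) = z*(z - 5)*(z - 3)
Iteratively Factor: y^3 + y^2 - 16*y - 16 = (y - 4)*(y^2 + 5*y + 4) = (y - 4)*(y + 1)*(y + 4)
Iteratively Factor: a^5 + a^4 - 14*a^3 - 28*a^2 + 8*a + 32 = (a - 4)*(a^4 + 5*a^3 + 6*a^2 - 4*a - 8) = (a - 4)*(a + 2)*(a^3 + 3*a^2 - 4) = (a - 4)*(a + 2)^2*(a^2 + a - 2) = (a - 4)*(a + 2)^3*(a - 1)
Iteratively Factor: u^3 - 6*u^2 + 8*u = (u - 4)*(u^2 - 2*u) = (u - 4)*(u - 2)*(u)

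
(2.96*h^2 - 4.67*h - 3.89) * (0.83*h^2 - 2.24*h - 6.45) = 2.4568*h^4 - 10.5065*h^3 - 11.8599*h^2 + 38.8351*h + 25.0905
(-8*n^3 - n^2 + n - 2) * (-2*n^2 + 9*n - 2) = 16*n^5 - 70*n^4 + 5*n^3 + 15*n^2 - 20*n + 4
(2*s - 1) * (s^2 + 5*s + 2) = 2*s^3 + 9*s^2 - s - 2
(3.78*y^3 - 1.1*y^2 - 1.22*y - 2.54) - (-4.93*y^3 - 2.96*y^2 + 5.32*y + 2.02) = 8.71*y^3 + 1.86*y^2 - 6.54*y - 4.56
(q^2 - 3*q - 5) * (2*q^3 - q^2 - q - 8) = 2*q^5 - 7*q^4 - 8*q^3 + 29*q + 40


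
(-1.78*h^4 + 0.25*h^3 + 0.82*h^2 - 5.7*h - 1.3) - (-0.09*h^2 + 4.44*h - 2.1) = -1.78*h^4 + 0.25*h^3 + 0.91*h^2 - 10.14*h + 0.8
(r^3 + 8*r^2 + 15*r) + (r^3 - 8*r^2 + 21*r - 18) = 2*r^3 + 36*r - 18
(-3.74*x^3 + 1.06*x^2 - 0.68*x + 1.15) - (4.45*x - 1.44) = -3.74*x^3 + 1.06*x^2 - 5.13*x + 2.59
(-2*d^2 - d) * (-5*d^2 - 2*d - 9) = 10*d^4 + 9*d^3 + 20*d^2 + 9*d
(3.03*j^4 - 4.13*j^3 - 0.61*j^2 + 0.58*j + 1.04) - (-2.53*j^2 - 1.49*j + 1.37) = 3.03*j^4 - 4.13*j^3 + 1.92*j^2 + 2.07*j - 0.33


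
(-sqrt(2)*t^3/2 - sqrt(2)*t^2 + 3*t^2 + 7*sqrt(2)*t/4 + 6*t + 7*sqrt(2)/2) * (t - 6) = -sqrt(2)*t^4/2 + 2*sqrt(2)*t^3 + 3*t^3 - 12*t^2 + 31*sqrt(2)*t^2/4 - 36*t - 7*sqrt(2)*t - 21*sqrt(2)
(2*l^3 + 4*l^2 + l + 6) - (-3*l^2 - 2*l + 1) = 2*l^3 + 7*l^2 + 3*l + 5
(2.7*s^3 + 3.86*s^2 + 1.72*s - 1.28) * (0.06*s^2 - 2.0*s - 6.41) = 0.162*s^5 - 5.1684*s^4 - 24.9238*s^3 - 28.2594*s^2 - 8.4652*s + 8.2048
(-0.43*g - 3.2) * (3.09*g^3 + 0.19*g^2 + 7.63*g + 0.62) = -1.3287*g^4 - 9.9697*g^3 - 3.8889*g^2 - 24.6826*g - 1.984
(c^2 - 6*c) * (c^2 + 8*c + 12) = c^4 + 2*c^3 - 36*c^2 - 72*c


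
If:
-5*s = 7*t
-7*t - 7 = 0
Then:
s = 7/5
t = -1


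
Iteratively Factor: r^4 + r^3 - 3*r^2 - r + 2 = (r + 1)*(r^3 - 3*r + 2) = (r + 1)*(r + 2)*(r^2 - 2*r + 1) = (r - 1)*(r + 1)*(r + 2)*(r - 1)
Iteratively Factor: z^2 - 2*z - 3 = (z + 1)*(z - 3)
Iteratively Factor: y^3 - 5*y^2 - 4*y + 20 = (y - 2)*(y^2 - 3*y - 10) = (y - 2)*(y + 2)*(y - 5)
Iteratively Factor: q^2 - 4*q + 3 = (q - 1)*(q - 3)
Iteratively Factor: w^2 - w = (w - 1)*(w)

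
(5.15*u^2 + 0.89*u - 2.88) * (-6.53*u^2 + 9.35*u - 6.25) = -33.6295*u^4 + 42.3408*u^3 - 5.0596*u^2 - 32.4905*u + 18.0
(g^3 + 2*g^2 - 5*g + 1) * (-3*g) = -3*g^4 - 6*g^3 + 15*g^2 - 3*g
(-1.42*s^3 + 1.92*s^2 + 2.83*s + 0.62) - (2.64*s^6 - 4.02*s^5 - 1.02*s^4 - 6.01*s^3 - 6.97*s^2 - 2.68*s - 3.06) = -2.64*s^6 + 4.02*s^5 + 1.02*s^4 + 4.59*s^3 + 8.89*s^2 + 5.51*s + 3.68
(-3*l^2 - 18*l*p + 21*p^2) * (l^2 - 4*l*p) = -3*l^4 - 6*l^3*p + 93*l^2*p^2 - 84*l*p^3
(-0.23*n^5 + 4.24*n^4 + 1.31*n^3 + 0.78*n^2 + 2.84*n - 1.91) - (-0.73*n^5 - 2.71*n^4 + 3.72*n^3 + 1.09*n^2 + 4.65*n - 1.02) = 0.5*n^5 + 6.95*n^4 - 2.41*n^3 - 0.31*n^2 - 1.81*n - 0.89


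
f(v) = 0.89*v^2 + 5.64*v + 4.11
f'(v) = 1.78*v + 5.64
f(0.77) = 8.98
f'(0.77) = 7.01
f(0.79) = 9.12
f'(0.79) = 7.05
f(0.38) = 6.38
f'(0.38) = 6.32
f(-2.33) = -4.20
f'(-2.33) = 1.49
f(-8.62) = 21.62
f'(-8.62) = -9.70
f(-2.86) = -4.74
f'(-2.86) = 0.55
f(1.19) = 12.08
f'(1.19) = 7.76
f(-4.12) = -4.02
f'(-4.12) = -1.69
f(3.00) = 29.04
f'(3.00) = 10.98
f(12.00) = 199.95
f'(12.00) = 27.00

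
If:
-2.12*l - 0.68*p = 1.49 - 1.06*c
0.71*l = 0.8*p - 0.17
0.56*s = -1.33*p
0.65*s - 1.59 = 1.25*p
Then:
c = -0.72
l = -0.88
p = -0.57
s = 1.35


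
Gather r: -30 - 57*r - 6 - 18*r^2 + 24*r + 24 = -18*r^2 - 33*r - 12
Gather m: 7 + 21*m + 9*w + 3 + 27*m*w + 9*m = m*(27*w + 30) + 9*w + 10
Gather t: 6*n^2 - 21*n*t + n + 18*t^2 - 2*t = 6*n^2 + n + 18*t^2 + t*(-21*n - 2)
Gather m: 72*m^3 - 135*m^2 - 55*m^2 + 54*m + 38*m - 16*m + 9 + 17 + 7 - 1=72*m^3 - 190*m^2 + 76*m + 32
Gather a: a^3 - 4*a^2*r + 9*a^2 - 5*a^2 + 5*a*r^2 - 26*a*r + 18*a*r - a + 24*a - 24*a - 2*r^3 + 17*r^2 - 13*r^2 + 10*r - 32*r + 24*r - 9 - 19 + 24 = a^3 + a^2*(4 - 4*r) + a*(5*r^2 - 8*r - 1) - 2*r^3 + 4*r^2 + 2*r - 4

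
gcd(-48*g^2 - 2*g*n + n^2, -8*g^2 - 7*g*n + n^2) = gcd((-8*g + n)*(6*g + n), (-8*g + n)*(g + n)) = 8*g - n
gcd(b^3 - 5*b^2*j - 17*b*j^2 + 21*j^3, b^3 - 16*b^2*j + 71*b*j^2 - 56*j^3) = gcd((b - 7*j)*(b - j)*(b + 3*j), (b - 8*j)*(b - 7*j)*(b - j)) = b^2 - 8*b*j + 7*j^2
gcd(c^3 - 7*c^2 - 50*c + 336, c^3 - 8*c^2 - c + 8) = c - 8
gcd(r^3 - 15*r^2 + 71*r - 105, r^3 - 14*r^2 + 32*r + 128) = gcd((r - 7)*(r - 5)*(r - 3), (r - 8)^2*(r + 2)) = 1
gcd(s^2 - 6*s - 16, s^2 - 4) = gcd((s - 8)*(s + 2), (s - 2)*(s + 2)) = s + 2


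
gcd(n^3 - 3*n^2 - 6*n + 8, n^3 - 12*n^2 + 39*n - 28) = n^2 - 5*n + 4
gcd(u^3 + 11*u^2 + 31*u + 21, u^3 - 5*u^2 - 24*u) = u + 3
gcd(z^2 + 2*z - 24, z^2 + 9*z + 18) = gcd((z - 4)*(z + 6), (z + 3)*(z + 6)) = z + 6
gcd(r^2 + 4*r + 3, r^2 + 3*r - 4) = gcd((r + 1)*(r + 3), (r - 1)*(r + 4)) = 1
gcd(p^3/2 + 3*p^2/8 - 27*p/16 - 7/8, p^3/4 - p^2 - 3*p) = p + 2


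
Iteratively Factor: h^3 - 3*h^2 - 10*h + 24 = (h - 2)*(h^2 - h - 12) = (h - 2)*(h + 3)*(h - 4)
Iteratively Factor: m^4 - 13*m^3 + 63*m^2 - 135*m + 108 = (m - 3)*(m^3 - 10*m^2 + 33*m - 36) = (m - 4)*(m - 3)*(m^2 - 6*m + 9) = (m - 4)*(m - 3)^2*(m - 3)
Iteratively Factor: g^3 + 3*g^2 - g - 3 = (g + 3)*(g^2 - 1) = (g + 1)*(g + 3)*(g - 1)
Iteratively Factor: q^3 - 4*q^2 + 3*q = (q - 1)*(q^2 - 3*q) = (q - 3)*(q - 1)*(q)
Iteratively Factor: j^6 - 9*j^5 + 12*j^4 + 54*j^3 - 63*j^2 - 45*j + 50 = (j - 5)*(j^5 - 4*j^4 - 8*j^3 + 14*j^2 + 7*j - 10) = (j - 5)*(j + 1)*(j^4 - 5*j^3 - 3*j^2 + 17*j - 10) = (j - 5)*(j - 1)*(j + 1)*(j^3 - 4*j^2 - 7*j + 10) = (j - 5)*(j - 1)^2*(j + 1)*(j^2 - 3*j - 10) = (j - 5)^2*(j - 1)^2*(j + 1)*(j + 2)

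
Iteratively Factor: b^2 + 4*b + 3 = (b + 3)*(b + 1)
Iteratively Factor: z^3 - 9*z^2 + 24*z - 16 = (z - 4)*(z^2 - 5*z + 4) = (z - 4)^2*(z - 1)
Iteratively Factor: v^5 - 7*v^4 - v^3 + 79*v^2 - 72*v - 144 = (v - 4)*(v^4 - 3*v^3 - 13*v^2 + 27*v + 36) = (v - 4)*(v + 1)*(v^3 - 4*v^2 - 9*v + 36) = (v - 4)*(v - 3)*(v + 1)*(v^2 - v - 12) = (v - 4)^2*(v - 3)*(v + 1)*(v + 3)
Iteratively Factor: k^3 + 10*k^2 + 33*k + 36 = (k + 3)*(k^2 + 7*k + 12) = (k + 3)^2*(k + 4)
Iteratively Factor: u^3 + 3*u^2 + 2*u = (u + 1)*(u^2 + 2*u) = (u + 1)*(u + 2)*(u)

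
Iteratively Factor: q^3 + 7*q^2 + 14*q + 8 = (q + 4)*(q^2 + 3*q + 2) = (q + 1)*(q + 4)*(q + 2)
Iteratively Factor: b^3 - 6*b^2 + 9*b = (b - 3)*(b^2 - 3*b) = b*(b - 3)*(b - 3)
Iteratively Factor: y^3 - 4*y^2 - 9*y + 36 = (y - 4)*(y^2 - 9) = (y - 4)*(y - 3)*(y + 3)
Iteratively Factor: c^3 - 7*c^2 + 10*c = (c)*(c^2 - 7*c + 10) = c*(c - 2)*(c - 5)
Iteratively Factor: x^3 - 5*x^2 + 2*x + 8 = (x + 1)*(x^2 - 6*x + 8) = (x - 2)*(x + 1)*(x - 4)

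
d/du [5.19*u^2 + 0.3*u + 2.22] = 10.38*u + 0.3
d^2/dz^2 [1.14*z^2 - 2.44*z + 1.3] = 2.28000000000000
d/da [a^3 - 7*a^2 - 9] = a*(3*a - 14)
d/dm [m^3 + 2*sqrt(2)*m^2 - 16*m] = 3*m^2 + 4*sqrt(2)*m - 16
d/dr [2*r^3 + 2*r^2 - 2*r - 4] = 6*r^2 + 4*r - 2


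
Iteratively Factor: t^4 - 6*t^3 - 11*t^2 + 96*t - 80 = (t + 4)*(t^3 - 10*t^2 + 29*t - 20) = (t - 1)*(t + 4)*(t^2 - 9*t + 20) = (t - 4)*(t - 1)*(t + 4)*(t - 5)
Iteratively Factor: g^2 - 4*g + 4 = (g - 2)*(g - 2)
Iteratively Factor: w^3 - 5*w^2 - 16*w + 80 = (w + 4)*(w^2 - 9*w + 20) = (w - 4)*(w + 4)*(w - 5)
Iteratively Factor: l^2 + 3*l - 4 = (l - 1)*(l + 4)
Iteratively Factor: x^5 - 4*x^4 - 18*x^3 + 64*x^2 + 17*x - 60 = (x - 3)*(x^4 - x^3 - 21*x^2 + x + 20) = (x - 3)*(x + 4)*(x^3 - 5*x^2 - x + 5) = (x - 5)*(x - 3)*(x + 4)*(x^2 - 1) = (x - 5)*(x - 3)*(x + 1)*(x + 4)*(x - 1)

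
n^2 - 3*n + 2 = (n - 2)*(n - 1)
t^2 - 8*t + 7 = (t - 7)*(t - 1)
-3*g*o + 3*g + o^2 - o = (-3*g + o)*(o - 1)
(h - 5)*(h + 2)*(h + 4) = h^3 + h^2 - 22*h - 40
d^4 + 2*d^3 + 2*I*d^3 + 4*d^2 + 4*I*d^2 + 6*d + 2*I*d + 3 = (d + 1)*(d + 3*I)*(-I*d - I)*(I*d + 1)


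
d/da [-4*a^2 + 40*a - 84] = 40 - 8*a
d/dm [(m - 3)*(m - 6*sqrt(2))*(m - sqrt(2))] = 3*m^2 - 14*sqrt(2)*m - 6*m + 12 + 21*sqrt(2)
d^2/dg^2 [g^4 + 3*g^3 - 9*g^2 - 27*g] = 12*g^2 + 18*g - 18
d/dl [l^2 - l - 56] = 2*l - 1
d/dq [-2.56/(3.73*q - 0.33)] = 9.5488/(3.73*q - 0.33)^2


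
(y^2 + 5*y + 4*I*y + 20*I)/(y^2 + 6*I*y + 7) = (y^2 + y*(5 + 4*I) + 20*I)/(y^2 + 6*I*y + 7)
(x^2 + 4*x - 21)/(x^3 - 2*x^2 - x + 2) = (x^2 + 4*x - 21)/(x^3 - 2*x^2 - x + 2)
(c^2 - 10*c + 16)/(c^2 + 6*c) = (c^2 - 10*c + 16)/(c*(c + 6))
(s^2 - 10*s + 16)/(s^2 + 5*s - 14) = (s - 8)/(s + 7)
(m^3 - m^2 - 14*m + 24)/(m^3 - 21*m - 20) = (m^2 - 5*m + 6)/(m^2 - 4*m - 5)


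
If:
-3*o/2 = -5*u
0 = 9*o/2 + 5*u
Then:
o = 0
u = 0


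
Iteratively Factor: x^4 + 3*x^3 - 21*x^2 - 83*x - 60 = (x - 5)*(x^3 + 8*x^2 + 19*x + 12) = (x - 5)*(x + 1)*(x^2 + 7*x + 12) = (x - 5)*(x + 1)*(x + 3)*(x + 4)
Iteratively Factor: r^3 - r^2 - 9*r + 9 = (r - 3)*(r^2 + 2*r - 3) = (r - 3)*(r - 1)*(r + 3)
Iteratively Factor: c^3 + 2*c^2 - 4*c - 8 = (c + 2)*(c^2 - 4) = (c + 2)^2*(c - 2)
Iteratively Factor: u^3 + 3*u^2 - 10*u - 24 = (u + 4)*(u^2 - u - 6) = (u + 2)*(u + 4)*(u - 3)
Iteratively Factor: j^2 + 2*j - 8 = (j - 2)*(j + 4)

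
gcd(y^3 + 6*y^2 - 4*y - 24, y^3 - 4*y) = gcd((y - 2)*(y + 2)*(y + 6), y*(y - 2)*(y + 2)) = y^2 - 4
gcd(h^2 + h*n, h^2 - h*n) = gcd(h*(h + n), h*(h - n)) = h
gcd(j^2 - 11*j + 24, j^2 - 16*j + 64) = j - 8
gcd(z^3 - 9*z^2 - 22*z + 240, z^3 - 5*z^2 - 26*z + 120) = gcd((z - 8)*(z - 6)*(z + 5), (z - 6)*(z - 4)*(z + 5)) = z^2 - z - 30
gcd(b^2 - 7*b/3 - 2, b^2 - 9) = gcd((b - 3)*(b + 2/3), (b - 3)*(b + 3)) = b - 3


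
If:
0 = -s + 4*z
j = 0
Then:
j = 0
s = 4*z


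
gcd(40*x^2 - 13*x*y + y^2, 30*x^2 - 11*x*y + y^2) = 5*x - y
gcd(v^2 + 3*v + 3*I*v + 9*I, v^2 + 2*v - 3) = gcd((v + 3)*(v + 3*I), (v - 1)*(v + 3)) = v + 3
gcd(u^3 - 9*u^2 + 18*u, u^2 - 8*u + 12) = u - 6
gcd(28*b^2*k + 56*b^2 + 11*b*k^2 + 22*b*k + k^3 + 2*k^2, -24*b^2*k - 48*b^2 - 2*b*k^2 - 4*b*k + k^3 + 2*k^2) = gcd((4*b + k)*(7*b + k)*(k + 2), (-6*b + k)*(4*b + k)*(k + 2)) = 4*b*k + 8*b + k^2 + 2*k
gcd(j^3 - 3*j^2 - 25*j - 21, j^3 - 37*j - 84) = j^2 - 4*j - 21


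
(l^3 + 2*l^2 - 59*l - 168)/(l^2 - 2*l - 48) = (l^2 + 10*l + 21)/(l + 6)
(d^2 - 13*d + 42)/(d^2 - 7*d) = (d - 6)/d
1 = 1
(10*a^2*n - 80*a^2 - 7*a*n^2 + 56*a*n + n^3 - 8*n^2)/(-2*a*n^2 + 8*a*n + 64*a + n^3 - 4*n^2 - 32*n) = (-5*a + n)/(n + 4)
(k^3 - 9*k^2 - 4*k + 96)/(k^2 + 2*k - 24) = (k^2 - 5*k - 24)/(k + 6)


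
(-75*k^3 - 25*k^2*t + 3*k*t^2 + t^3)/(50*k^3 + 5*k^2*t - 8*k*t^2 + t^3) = (15*k^2 + 8*k*t + t^2)/(-10*k^2 - 3*k*t + t^2)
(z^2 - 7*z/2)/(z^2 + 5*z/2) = (2*z - 7)/(2*z + 5)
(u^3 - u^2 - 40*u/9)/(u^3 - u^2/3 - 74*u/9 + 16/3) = u*(3*u + 5)/(3*u^2 + 7*u - 6)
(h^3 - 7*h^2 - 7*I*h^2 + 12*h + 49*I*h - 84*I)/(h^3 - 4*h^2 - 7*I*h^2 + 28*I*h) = (h - 3)/h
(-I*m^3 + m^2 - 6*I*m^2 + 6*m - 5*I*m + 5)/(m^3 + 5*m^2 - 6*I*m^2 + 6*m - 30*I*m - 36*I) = (-I*m^3 + m^2*(1 - 6*I) + m*(6 - 5*I) + 5)/(m^3 + m^2*(5 - 6*I) + m*(6 - 30*I) - 36*I)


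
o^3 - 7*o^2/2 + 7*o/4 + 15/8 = (o - 5/2)*(o - 3/2)*(o + 1/2)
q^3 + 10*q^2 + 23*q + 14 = (q + 1)*(q + 2)*(q + 7)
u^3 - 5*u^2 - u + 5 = (u - 5)*(u - 1)*(u + 1)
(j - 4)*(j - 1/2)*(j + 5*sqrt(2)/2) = j^3 - 9*j^2/2 + 5*sqrt(2)*j^2/2 - 45*sqrt(2)*j/4 + 2*j + 5*sqrt(2)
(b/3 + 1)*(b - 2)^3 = b^4/3 - b^3 - 2*b^2 + 28*b/3 - 8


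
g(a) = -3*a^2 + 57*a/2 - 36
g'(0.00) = 28.50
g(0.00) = -36.00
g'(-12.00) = 100.50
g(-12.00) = -810.00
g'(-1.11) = 35.16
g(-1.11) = -71.33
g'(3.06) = 10.14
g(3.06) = 23.12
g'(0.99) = 22.56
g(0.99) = -10.73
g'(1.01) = 22.44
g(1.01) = -10.28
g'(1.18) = 21.42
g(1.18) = -6.55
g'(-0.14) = 29.34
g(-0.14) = -40.05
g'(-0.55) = 31.80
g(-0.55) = -52.58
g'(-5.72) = 62.82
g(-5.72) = -297.18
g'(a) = 57/2 - 6*a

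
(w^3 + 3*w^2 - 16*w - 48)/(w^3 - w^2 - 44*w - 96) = (w - 4)/(w - 8)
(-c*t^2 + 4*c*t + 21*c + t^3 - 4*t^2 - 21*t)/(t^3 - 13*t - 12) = (-c*t + 7*c + t^2 - 7*t)/(t^2 - 3*t - 4)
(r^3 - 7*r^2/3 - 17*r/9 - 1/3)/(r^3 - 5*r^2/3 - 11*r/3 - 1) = (r + 1/3)/(r + 1)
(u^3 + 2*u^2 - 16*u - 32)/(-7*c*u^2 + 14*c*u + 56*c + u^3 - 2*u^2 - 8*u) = (u + 4)/(-7*c + u)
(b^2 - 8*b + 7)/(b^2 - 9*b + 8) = (b - 7)/(b - 8)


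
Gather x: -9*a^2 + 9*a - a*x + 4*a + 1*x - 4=-9*a^2 + 13*a + x*(1 - a) - 4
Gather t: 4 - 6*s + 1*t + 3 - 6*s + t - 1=-12*s + 2*t + 6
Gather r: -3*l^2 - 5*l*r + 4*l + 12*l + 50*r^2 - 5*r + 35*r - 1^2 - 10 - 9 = -3*l^2 + 16*l + 50*r^2 + r*(30 - 5*l) - 20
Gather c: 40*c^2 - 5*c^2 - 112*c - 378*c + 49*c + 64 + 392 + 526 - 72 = 35*c^2 - 441*c + 910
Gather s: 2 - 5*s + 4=6 - 5*s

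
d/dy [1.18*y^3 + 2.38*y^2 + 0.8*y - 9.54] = 3.54*y^2 + 4.76*y + 0.8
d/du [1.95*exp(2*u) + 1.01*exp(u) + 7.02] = (3.9*exp(u) + 1.01)*exp(u)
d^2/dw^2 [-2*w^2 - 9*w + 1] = -4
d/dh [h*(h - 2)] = 2*h - 2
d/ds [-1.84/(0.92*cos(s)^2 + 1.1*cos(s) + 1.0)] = -(3.3856*cos(s) + 2.024)*sin(s)/(0.92*cos(s)^2 + 1.1*cos(s) + 1.0)^2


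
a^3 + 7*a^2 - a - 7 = (a - 1)*(a + 1)*(a + 7)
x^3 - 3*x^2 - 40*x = x*(x - 8)*(x + 5)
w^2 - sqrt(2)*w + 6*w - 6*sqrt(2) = (w + 6)*(w - sqrt(2))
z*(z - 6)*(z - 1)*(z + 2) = z^4 - 5*z^3 - 8*z^2 + 12*z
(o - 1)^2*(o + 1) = o^3 - o^2 - o + 1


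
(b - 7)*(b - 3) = b^2 - 10*b + 21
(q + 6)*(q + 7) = q^2 + 13*q + 42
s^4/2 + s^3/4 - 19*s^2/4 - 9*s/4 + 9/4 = (s/2 + 1/2)*(s - 3)*(s - 1/2)*(s + 3)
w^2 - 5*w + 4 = (w - 4)*(w - 1)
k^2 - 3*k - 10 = (k - 5)*(k + 2)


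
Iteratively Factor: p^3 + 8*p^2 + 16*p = (p + 4)*(p^2 + 4*p) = (p + 4)^2*(p)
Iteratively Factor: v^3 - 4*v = (v - 2)*(v^2 + 2*v) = (v - 2)*(v + 2)*(v)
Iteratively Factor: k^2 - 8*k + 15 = (k - 5)*(k - 3)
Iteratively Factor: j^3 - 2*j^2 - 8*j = (j + 2)*(j^2 - 4*j) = j*(j + 2)*(j - 4)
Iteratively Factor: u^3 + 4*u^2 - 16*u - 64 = (u - 4)*(u^2 + 8*u + 16) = (u - 4)*(u + 4)*(u + 4)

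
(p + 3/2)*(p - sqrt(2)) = p^2 - sqrt(2)*p + 3*p/2 - 3*sqrt(2)/2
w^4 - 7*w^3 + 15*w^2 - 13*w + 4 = (w - 4)*(w - 1)^3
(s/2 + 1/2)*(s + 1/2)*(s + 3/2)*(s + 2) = s^4/2 + 5*s^3/2 + 35*s^2/8 + 25*s/8 + 3/4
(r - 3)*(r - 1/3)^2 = r^3 - 11*r^2/3 + 19*r/9 - 1/3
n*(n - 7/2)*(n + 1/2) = n^3 - 3*n^2 - 7*n/4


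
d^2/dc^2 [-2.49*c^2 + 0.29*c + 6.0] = -4.98000000000000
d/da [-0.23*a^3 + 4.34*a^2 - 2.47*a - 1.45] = -0.69*a^2 + 8.68*a - 2.47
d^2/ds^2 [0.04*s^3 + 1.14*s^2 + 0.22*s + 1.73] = 0.24*s + 2.28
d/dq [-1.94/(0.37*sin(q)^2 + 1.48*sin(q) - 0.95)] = (1.4356*sin(q) + 2.8712)*cos(q)/(0.37*sin(q)^2 + 1.48*sin(q) - 0.95)^2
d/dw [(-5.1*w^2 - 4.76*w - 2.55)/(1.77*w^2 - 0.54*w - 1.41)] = (11.1792*w^2 + 23.409*w + 5.3346)/(3.1329*w^4 - 1.9116*w^3 - 4.6998*w^2 + 1.5228*w + 1.9881)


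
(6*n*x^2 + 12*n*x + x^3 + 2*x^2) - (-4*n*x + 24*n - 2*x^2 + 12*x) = 6*n*x^2 + 16*n*x - 24*n + x^3 + 4*x^2 - 12*x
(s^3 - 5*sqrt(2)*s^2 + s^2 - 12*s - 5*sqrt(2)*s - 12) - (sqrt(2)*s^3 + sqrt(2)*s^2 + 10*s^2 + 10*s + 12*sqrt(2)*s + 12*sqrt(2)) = -sqrt(2)*s^3 + s^3 - 9*s^2 - 6*sqrt(2)*s^2 - 17*sqrt(2)*s - 22*s - 12*sqrt(2) - 12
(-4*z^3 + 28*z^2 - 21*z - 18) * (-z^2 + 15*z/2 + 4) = 4*z^5 - 58*z^4 + 215*z^3 - 55*z^2/2 - 219*z - 72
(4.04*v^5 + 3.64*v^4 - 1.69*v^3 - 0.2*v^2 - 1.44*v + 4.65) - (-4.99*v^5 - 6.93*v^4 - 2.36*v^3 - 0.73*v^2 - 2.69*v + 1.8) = 9.03*v^5 + 10.57*v^4 + 0.67*v^3 + 0.53*v^2 + 1.25*v + 2.85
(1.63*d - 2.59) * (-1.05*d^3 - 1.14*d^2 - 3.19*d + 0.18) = -1.7115*d^4 + 0.8613*d^3 - 2.2471*d^2 + 8.5555*d - 0.4662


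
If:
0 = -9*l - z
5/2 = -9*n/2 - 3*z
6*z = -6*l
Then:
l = 0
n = -5/9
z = 0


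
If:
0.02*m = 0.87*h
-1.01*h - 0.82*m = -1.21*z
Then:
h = 0.0329880043620502*z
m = 1.43497818974918*z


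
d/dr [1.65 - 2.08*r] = -2.08000000000000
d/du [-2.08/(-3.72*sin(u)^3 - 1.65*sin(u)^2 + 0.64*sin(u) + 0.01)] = (-23.2128*sin(u)^2 - 6.864*sin(u) + 1.3312)*cos(u)/(3.72*sin(u)^3 + 1.65*sin(u)^2 - 0.64*sin(u) - 0.01)^2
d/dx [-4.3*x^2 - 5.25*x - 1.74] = -8.6*x - 5.25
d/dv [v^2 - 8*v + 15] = 2*v - 8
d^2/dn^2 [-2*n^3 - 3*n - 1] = -12*n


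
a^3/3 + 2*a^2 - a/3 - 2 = (a/3 + 1/3)*(a - 1)*(a + 6)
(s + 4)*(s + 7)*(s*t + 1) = s^3*t + 11*s^2*t + s^2 + 28*s*t + 11*s + 28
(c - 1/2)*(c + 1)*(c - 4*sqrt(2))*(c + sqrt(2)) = c^4 - 3*sqrt(2)*c^3 + c^3/2 - 17*c^2/2 - 3*sqrt(2)*c^2/2 - 4*c + 3*sqrt(2)*c/2 + 4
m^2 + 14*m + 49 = (m + 7)^2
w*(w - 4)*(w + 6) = w^3 + 2*w^2 - 24*w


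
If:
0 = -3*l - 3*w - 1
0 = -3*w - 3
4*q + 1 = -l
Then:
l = 2/3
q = -5/12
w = -1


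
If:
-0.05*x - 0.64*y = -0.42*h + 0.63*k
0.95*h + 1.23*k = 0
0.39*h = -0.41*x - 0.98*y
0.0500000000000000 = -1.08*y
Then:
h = -0.03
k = 0.02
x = 0.13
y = -0.05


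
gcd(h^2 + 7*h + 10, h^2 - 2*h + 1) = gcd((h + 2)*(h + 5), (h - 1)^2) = 1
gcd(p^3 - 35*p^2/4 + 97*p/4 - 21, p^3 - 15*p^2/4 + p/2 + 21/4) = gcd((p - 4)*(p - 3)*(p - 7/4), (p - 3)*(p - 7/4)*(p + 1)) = p^2 - 19*p/4 + 21/4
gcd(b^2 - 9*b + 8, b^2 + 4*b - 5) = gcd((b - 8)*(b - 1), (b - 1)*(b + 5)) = b - 1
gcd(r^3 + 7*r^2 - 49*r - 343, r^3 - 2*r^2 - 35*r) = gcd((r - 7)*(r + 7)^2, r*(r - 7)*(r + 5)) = r - 7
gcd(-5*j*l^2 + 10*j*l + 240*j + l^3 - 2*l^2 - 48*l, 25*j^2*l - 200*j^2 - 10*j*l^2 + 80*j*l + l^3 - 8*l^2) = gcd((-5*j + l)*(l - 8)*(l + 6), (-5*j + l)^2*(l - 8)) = 5*j*l - 40*j - l^2 + 8*l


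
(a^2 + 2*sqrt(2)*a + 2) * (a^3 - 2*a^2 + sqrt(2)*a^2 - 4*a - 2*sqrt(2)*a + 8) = a^5 - 2*a^4 + 3*sqrt(2)*a^4 - 6*sqrt(2)*a^3 + 2*a^3 - 6*sqrt(2)*a^2 - 4*a^2 - 8*a + 12*sqrt(2)*a + 16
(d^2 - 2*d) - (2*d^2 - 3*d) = -d^2 + d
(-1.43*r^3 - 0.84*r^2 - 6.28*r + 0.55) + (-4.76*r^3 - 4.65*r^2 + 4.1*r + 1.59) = -6.19*r^3 - 5.49*r^2 - 2.18*r + 2.14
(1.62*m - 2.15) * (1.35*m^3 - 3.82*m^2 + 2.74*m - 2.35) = 2.187*m^4 - 9.0909*m^3 + 12.6518*m^2 - 9.698*m + 5.0525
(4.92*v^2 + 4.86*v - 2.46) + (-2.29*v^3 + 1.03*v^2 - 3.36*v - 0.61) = -2.29*v^3 + 5.95*v^2 + 1.5*v - 3.07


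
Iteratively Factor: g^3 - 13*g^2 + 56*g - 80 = (g - 5)*(g^2 - 8*g + 16) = (g - 5)*(g - 4)*(g - 4)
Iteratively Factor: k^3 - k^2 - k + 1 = (k - 1)*(k^2 - 1) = (k - 1)^2*(k + 1)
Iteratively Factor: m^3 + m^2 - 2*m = (m + 2)*(m^2 - m) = m*(m + 2)*(m - 1)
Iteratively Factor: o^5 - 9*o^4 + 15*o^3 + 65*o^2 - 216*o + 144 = (o - 3)*(o^4 - 6*o^3 - 3*o^2 + 56*o - 48) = (o - 3)*(o - 1)*(o^3 - 5*o^2 - 8*o + 48) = (o - 3)*(o - 1)*(o + 3)*(o^2 - 8*o + 16) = (o - 4)*(o - 3)*(o - 1)*(o + 3)*(o - 4)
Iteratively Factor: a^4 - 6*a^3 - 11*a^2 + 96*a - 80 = (a - 4)*(a^3 - 2*a^2 - 19*a + 20) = (a - 4)*(a - 1)*(a^2 - a - 20) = (a - 4)*(a - 1)*(a + 4)*(a - 5)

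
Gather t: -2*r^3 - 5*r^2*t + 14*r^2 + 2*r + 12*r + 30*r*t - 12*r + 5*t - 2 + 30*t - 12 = -2*r^3 + 14*r^2 + 2*r + t*(-5*r^2 + 30*r + 35) - 14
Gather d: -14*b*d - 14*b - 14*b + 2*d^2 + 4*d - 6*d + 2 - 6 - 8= -28*b + 2*d^2 + d*(-14*b - 2) - 12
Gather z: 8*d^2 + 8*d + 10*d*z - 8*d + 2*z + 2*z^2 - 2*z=8*d^2 + 10*d*z + 2*z^2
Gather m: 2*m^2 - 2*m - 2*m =2*m^2 - 4*m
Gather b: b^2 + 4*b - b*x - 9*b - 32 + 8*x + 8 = b^2 + b*(-x - 5) + 8*x - 24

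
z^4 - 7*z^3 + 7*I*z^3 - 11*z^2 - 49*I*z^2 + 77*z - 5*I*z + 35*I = (z - 7)*(z + I)^2*(z + 5*I)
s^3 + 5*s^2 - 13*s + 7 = (s - 1)^2*(s + 7)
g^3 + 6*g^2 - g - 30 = (g - 2)*(g + 3)*(g + 5)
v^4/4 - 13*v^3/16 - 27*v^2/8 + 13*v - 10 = (v/4 + 1)*(v - 4)*(v - 2)*(v - 5/4)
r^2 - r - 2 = (r - 2)*(r + 1)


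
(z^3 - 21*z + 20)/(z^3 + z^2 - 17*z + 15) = (z - 4)/(z - 3)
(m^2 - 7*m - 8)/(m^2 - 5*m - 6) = (m - 8)/(m - 6)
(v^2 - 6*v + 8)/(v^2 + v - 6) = (v - 4)/(v + 3)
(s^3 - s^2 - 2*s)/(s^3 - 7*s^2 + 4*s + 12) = s/(s - 6)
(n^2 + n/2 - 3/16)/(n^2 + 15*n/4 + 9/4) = (n - 1/4)/(n + 3)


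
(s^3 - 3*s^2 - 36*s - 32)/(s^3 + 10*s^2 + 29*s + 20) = (s - 8)/(s + 5)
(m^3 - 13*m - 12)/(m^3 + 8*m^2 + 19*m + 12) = (m - 4)/(m + 4)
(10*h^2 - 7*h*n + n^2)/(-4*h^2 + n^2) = (-5*h + n)/(2*h + n)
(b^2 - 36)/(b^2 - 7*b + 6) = (b + 6)/(b - 1)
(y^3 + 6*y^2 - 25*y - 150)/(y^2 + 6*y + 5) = (y^2 + y - 30)/(y + 1)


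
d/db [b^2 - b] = 2*b - 1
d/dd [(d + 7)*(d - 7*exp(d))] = d - (d + 7)*(7*exp(d) - 1) - 7*exp(d)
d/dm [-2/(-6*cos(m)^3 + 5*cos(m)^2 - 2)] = 4*(9*cos(m) - 5)*sin(m)*cos(m)/(6*cos(m)^3 - 5*cos(m)^2 + 2)^2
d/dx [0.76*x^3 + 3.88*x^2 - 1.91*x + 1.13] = 2.28*x^2 + 7.76*x - 1.91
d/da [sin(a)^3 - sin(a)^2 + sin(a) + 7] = (3*sin(a)^2 - 2*sin(a) + 1)*cos(a)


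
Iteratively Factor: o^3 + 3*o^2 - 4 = (o + 2)*(o^2 + o - 2) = (o - 1)*(o + 2)*(o + 2)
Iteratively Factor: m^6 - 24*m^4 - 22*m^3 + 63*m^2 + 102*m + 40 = (m + 4)*(m^5 - 4*m^4 - 8*m^3 + 10*m^2 + 23*m + 10) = (m - 2)*(m + 4)*(m^4 - 2*m^3 - 12*m^2 - 14*m - 5) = (m - 2)*(m + 1)*(m + 4)*(m^3 - 3*m^2 - 9*m - 5) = (m - 2)*(m + 1)^2*(m + 4)*(m^2 - 4*m - 5) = (m - 5)*(m - 2)*(m + 1)^2*(m + 4)*(m + 1)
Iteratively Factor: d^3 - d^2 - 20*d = (d - 5)*(d^2 + 4*d) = (d - 5)*(d + 4)*(d)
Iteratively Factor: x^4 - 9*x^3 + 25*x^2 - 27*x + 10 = (x - 1)*(x^3 - 8*x^2 + 17*x - 10) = (x - 2)*(x - 1)*(x^2 - 6*x + 5) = (x - 2)*(x - 1)^2*(x - 5)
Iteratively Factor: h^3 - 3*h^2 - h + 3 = (h + 1)*(h^2 - 4*h + 3) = (h - 3)*(h + 1)*(h - 1)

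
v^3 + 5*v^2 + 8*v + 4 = (v + 1)*(v + 2)^2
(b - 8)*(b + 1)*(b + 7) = b^3 - 57*b - 56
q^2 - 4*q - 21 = (q - 7)*(q + 3)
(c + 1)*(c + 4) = c^2 + 5*c + 4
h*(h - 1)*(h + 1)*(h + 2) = h^4 + 2*h^3 - h^2 - 2*h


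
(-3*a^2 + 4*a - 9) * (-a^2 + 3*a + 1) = 3*a^4 - 13*a^3 + 18*a^2 - 23*a - 9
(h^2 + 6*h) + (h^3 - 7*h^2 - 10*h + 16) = h^3 - 6*h^2 - 4*h + 16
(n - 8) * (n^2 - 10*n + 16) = n^3 - 18*n^2 + 96*n - 128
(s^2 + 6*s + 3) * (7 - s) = -s^3 + s^2 + 39*s + 21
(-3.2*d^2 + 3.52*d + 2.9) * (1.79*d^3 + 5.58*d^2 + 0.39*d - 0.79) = -5.728*d^5 - 11.5552*d^4 + 23.5846*d^3 + 20.0828*d^2 - 1.6498*d - 2.291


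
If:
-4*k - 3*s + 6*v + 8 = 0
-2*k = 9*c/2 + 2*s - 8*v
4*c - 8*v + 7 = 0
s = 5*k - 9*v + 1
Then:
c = -49/146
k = 871/584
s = 611/292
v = 413/584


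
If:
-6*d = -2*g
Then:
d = g/3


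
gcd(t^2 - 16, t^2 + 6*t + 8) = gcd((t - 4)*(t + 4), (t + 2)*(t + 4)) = t + 4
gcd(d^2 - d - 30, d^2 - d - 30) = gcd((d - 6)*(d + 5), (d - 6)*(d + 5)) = d^2 - d - 30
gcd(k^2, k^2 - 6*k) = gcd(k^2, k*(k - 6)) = k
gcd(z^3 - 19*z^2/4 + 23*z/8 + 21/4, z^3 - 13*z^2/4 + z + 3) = z^2 - 5*z/4 - 3/2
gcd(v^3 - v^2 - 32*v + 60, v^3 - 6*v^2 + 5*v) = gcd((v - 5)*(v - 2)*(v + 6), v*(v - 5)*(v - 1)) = v - 5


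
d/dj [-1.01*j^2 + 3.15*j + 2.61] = 3.15 - 2.02*j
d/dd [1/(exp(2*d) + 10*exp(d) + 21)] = 2*(-exp(d) - 5)*exp(d)/(exp(2*d) + 10*exp(d) + 21)^2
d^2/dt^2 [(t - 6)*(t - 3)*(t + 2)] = 6*t - 14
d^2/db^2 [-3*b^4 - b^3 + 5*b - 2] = 6*b*(-6*b - 1)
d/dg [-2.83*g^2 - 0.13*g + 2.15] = -5.66*g - 0.13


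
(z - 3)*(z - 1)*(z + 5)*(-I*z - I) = -I*z^4 - 2*I*z^3 + 16*I*z^2 + 2*I*z - 15*I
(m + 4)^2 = m^2 + 8*m + 16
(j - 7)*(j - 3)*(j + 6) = j^3 - 4*j^2 - 39*j + 126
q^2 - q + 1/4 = (q - 1/2)^2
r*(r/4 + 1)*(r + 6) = r^3/4 + 5*r^2/2 + 6*r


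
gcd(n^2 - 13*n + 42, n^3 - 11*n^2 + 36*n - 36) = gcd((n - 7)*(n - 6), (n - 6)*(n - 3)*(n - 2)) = n - 6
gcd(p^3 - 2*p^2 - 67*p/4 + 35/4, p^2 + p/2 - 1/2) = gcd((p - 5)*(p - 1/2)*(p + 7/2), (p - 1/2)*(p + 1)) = p - 1/2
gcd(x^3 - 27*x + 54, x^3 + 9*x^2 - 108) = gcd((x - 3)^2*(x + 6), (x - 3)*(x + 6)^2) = x^2 + 3*x - 18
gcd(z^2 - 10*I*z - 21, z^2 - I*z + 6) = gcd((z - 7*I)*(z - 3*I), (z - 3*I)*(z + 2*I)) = z - 3*I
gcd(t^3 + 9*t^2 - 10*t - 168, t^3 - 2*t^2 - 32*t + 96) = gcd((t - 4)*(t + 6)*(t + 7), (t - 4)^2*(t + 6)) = t^2 + 2*t - 24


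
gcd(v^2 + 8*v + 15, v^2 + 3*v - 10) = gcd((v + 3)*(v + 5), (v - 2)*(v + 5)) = v + 5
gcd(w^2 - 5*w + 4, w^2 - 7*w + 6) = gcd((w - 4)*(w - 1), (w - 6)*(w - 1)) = w - 1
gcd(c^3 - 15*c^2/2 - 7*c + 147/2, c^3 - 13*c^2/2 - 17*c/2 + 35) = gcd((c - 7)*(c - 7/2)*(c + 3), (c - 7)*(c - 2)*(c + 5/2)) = c - 7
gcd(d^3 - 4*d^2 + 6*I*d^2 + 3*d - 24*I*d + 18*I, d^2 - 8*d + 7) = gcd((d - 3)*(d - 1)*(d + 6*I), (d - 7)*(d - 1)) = d - 1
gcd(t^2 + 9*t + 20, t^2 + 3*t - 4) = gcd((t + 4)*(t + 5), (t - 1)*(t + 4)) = t + 4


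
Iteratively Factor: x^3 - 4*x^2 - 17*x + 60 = (x - 5)*(x^2 + x - 12) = (x - 5)*(x + 4)*(x - 3)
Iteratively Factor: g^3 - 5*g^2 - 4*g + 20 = (g - 5)*(g^2 - 4) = (g - 5)*(g - 2)*(g + 2)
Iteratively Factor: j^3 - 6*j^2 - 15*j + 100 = (j + 4)*(j^2 - 10*j + 25) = (j - 5)*(j + 4)*(j - 5)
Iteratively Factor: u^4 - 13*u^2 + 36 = (u + 2)*(u^3 - 2*u^2 - 9*u + 18) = (u - 2)*(u + 2)*(u^2 - 9) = (u - 2)*(u + 2)*(u + 3)*(u - 3)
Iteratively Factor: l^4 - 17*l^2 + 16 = (l + 4)*(l^3 - 4*l^2 - l + 4) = (l + 1)*(l + 4)*(l^2 - 5*l + 4) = (l - 1)*(l + 1)*(l + 4)*(l - 4)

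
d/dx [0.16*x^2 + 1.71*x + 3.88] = 0.32*x + 1.71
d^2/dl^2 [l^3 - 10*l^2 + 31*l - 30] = 6*l - 20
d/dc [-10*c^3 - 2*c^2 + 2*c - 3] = -30*c^2 - 4*c + 2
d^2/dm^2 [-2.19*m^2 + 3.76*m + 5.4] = -4.38000000000000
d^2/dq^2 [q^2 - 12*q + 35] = 2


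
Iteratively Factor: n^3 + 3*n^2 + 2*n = (n + 1)*(n^2 + 2*n) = n*(n + 1)*(n + 2)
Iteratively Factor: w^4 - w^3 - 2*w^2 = (w - 2)*(w^3 + w^2) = w*(w - 2)*(w^2 + w) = w*(w - 2)*(w + 1)*(w)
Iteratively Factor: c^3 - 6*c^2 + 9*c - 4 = (c - 1)*(c^2 - 5*c + 4) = (c - 4)*(c - 1)*(c - 1)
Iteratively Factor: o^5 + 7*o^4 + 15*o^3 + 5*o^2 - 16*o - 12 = (o - 1)*(o^4 + 8*o^3 + 23*o^2 + 28*o + 12) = (o - 1)*(o + 1)*(o^3 + 7*o^2 + 16*o + 12) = (o - 1)*(o + 1)*(o + 2)*(o^2 + 5*o + 6) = (o - 1)*(o + 1)*(o + 2)*(o + 3)*(o + 2)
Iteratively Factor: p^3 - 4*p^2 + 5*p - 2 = (p - 1)*(p^2 - 3*p + 2) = (p - 2)*(p - 1)*(p - 1)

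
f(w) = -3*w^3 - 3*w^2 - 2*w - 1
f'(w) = -9*w^2 - 6*w - 2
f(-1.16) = 1.97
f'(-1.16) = -7.15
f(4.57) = -359.13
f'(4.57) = -217.38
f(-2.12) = 18.34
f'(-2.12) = -29.73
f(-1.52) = 5.64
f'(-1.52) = -13.67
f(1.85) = -33.96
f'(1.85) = -43.90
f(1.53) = -21.83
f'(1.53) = -32.25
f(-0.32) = -0.57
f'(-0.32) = -1.00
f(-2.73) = 43.14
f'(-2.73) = -52.70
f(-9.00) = 1961.00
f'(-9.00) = -677.00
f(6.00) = -769.00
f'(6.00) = -362.00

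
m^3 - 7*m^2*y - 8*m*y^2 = m*(m - 8*y)*(m + y)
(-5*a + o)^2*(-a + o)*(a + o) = -25*a^4 + 10*a^3*o + 24*a^2*o^2 - 10*a*o^3 + o^4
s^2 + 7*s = s*(s + 7)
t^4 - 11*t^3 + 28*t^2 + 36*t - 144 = (t - 6)*(t - 4)*(t - 3)*(t + 2)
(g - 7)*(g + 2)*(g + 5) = g^3 - 39*g - 70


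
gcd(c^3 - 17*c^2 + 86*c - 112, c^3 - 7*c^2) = c - 7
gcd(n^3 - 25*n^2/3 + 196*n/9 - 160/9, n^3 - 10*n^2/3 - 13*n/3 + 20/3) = n - 4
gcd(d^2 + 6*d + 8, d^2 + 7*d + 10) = d + 2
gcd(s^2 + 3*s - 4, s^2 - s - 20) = s + 4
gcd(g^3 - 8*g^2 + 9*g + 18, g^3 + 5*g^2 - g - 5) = g + 1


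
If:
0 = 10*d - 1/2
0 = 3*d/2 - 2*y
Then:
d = 1/20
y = 3/80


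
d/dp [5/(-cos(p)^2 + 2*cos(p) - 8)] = 10*(1 - cos(p))*sin(p)/(cos(p)^2 - 2*cos(p) + 8)^2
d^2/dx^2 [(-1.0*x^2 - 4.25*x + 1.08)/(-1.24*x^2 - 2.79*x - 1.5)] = (1.77635683940025e-15*x^4 + 6.15039999999999*x^3 - 21.123648*x^2 - 69.848208*x - 43.868556)/(1.906624*x^6 + 12.869712*x^5 + 35.876052*x^4 + 52.854039*x^3 + 43.39845*x^2 + 18.8325*x + 3.375)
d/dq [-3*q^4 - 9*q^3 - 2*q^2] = q*(-12*q^2 - 27*q - 4)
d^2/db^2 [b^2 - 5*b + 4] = 2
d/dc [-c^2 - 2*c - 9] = -2*c - 2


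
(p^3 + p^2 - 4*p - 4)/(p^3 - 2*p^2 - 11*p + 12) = (p^3 + p^2 - 4*p - 4)/(p^3 - 2*p^2 - 11*p + 12)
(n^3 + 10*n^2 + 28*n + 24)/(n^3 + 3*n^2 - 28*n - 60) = (n + 2)/(n - 5)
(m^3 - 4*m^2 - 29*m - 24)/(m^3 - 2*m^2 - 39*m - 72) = (m + 1)/(m + 3)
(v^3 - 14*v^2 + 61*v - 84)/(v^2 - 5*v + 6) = (v^2 - 11*v + 28)/(v - 2)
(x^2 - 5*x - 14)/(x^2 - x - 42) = (x + 2)/(x + 6)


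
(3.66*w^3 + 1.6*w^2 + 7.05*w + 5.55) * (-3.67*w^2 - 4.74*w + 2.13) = -13.4322*w^5 - 23.2204*w^4 - 25.6617*w^3 - 50.3775*w^2 - 11.2905*w + 11.8215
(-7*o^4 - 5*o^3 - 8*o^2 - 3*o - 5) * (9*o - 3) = -63*o^5 - 24*o^4 - 57*o^3 - 3*o^2 - 36*o + 15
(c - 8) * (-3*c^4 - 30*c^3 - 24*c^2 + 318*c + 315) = -3*c^5 - 6*c^4 + 216*c^3 + 510*c^2 - 2229*c - 2520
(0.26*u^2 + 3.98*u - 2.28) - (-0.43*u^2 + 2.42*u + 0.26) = 0.69*u^2 + 1.56*u - 2.54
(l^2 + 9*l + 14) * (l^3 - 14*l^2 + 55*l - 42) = l^5 - 5*l^4 - 57*l^3 + 257*l^2 + 392*l - 588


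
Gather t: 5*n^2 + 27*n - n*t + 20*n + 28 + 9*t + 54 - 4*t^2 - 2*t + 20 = 5*n^2 + 47*n - 4*t^2 + t*(7 - n) + 102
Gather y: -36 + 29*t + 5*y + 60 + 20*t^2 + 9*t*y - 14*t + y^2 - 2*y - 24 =20*t^2 + 15*t + y^2 + y*(9*t + 3)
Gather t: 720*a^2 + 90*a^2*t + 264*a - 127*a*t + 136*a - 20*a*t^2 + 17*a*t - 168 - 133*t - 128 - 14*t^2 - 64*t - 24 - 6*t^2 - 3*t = 720*a^2 + 400*a + t^2*(-20*a - 20) + t*(90*a^2 - 110*a - 200) - 320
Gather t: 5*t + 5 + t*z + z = t*(z + 5) + z + 5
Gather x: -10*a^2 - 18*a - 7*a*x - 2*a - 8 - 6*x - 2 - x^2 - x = -10*a^2 - 20*a - x^2 + x*(-7*a - 7) - 10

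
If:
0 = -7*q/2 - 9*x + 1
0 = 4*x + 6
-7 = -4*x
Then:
No Solution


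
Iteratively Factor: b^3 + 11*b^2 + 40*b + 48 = (b + 4)*(b^2 + 7*b + 12) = (b + 4)^2*(b + 3)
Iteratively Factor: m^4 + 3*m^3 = (m + 3)*(m^3) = m*(m + 3)*(m^2) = m^2*(m + 3)*(m)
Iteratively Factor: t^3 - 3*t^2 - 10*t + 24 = (t + 3)*(t^2 - 6*t + 8) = (t - 4)*(t + 3)*(t - 2)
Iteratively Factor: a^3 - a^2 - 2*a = (a + 1)*(a^2 - 2*a) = a*(a + 1)*(a - 2)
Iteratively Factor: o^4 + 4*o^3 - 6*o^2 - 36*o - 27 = (o - 3)*(o^3 + 7*o^2 + 15*o + 9) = (o - 3)*(o + 3)*(o^2 + 4*o + 3) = (o - 3)*(o + 1)*(o + 3)*(o + 3)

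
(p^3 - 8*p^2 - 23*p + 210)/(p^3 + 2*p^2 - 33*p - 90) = (p - 7)/(p + 3)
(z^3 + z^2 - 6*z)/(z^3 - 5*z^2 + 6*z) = (z + 3)/(z - 3)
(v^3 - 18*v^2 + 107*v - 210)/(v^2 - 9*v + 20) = (v^2 - 13*v + 42)/(v - 4)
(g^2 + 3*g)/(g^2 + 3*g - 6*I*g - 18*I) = g/(g - 6*I)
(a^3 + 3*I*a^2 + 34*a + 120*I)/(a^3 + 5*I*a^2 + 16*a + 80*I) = (a - 6*I)/(a - 4*I)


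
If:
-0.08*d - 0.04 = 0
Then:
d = -0.50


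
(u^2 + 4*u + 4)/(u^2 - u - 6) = (u + 2)/(u - 3)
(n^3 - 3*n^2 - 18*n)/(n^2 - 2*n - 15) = n*(n - 6)/(n - 5)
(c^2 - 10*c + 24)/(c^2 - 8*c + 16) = (c - 6)/(c - 4)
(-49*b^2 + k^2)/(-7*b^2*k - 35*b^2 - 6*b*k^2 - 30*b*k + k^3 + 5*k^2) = (7*b + k)/(b*k + 5*b + k^2 + 5*k)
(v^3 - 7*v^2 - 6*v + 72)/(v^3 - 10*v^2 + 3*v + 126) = (v - 4)/(v - 7)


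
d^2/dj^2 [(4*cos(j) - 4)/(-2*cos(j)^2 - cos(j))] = 4*(-18*sin(j)^4/cos(j)^3 - 4*sin(j)^2 - 10 - 13/cos(j) + 12/cos(j)^2 + 20/cos(j)^3)/(2*cos(j) + 1)^3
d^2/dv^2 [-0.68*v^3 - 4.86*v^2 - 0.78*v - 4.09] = -4.08*v - 9.72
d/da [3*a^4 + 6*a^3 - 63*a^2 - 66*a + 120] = 12*a^3 + 18*a^2 - 126*a - 66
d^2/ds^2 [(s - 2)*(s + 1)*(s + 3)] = 6*s + 4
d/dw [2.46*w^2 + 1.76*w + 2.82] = 4.92*w + 1.76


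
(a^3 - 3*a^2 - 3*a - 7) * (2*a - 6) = 2*a^4 - 12*a^3 + 12*a^2 + 4*a + 42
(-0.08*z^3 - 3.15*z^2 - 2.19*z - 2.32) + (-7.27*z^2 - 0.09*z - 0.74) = -0.08*z^3 - 10.42*z^2 - 2.28*z - 3.06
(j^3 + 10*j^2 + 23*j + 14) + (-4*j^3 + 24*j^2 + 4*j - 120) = -3*j^3 + 34*j^2 + 27*j - 106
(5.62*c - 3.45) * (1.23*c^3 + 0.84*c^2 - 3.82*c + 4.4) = 6.9126*c^4 + 0.4773*c^3 - 24.3664*c^2 + 37.907*c - 15.18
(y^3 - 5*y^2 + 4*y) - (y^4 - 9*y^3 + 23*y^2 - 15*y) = -y^4 + 10*y^3 - 28*y^2 + 19*y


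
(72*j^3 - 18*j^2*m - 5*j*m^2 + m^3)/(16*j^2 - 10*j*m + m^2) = (72*j^3 - 18*j^2*m - 5*j*m^2 + m^3)/(16*j^2 - 10*j*m + m^2)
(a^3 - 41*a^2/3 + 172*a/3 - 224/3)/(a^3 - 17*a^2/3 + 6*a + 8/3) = (3*a^2 - 29*a + 56)/(3*a^2 - 5*a - 2)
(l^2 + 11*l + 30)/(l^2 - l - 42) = (l + 5)/(l - 7)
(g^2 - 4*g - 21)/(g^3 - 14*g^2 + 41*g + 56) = (g + 3)/(g^2 - 7*g - 8)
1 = 1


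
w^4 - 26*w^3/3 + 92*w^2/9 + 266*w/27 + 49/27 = (w - 7)*(w - 7/3)*(w + 1/3)^2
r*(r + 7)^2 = r^3 + 14*r^2 + 49*r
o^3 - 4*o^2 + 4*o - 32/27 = (o - 8/3)*(o - 2/3)^2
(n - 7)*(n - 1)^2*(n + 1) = n^4 - 8*n^3 + 6*n^2 + 8*n - 7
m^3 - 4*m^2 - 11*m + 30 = (m - 5)*(m - 2)*(m + 3)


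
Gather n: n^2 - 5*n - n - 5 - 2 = n^2 - 6*n - 7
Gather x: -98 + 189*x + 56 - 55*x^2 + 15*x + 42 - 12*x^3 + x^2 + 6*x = -12*x^3 - 54*x^2 + 210*x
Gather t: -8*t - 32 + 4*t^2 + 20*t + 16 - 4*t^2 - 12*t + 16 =0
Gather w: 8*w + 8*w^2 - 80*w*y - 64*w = 8*w^2 + w*(-80*y - 56)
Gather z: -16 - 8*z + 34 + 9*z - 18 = z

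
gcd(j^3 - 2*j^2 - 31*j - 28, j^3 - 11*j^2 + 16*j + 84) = j - 7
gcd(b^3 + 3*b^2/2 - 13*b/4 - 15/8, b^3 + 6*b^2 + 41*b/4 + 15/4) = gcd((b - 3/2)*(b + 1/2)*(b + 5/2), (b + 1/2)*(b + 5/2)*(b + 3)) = b^2 + 3*b + 5/4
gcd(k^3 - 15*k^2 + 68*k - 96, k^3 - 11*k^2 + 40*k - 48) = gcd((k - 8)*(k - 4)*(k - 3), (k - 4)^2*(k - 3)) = k^2 - 7*k + 12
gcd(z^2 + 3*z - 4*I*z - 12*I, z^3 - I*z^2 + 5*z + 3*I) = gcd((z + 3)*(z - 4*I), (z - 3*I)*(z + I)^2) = 1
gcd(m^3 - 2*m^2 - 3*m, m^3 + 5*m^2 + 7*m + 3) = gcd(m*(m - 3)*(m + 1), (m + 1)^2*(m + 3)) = m + 1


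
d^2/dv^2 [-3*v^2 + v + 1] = -6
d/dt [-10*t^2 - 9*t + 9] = -20*t - 9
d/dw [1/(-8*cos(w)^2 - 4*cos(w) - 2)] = -(4*cos(w) + 1)*sin(w)/(4*cos(w)^2 + 2*cos(w) + 1)^2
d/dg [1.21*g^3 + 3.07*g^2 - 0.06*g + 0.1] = 3.63*g^2 + 6.14*g - 0.06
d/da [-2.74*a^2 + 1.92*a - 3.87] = 1.92 - 5.48*a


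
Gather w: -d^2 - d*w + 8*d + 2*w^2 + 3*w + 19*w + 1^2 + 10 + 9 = -d^2 + 8*d + 2*w^2 + w*(22 - d) + 20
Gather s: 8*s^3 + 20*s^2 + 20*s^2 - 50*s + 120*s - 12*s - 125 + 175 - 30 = 8*s^3 + 40*s^2 + 58*s + 20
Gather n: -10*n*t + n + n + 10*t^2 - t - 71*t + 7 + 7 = n*(2 - 10*t) + 10*t^2 - 72*t + 14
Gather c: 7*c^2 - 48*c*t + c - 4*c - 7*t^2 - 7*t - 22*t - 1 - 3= 7*c^2 + c*(-48*t - 3) - 7*t^2 - 29*t - 4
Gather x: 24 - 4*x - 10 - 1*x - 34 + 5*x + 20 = 0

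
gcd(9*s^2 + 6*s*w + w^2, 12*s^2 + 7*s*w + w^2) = 3*s + w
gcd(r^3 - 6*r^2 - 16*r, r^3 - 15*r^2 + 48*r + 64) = r - 8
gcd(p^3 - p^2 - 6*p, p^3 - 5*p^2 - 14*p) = p^2 + 2*p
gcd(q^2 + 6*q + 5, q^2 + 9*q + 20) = q + 5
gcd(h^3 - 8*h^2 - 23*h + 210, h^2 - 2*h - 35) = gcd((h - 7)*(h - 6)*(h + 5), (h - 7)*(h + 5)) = h^2 - 2*h - 35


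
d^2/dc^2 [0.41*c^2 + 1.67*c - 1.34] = 0.820000000000000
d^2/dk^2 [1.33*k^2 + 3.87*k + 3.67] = 2.66000000000000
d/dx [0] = 0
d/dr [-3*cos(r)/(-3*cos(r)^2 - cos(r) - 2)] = 3*(1 - 3*sin(r)^2)*sin(r)/(3*cos(r)^2 + cos(r) + 2)^2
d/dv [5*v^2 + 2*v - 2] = 10*v + 2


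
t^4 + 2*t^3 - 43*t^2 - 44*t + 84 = (t - 6)*(t - 1)*(t + 2)*(t + 7)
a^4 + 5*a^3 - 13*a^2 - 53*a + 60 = (a - 3)*(a - 1)*(a + 4)*(a + 5)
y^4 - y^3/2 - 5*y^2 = y^2*(y - 5/2)*(y + 2)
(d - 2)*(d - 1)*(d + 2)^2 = d^4 + d^3 - 6*d^2 - 4*d + 8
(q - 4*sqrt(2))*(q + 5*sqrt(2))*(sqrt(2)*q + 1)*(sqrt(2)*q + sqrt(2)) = 2*q^4 + 2*q^3 + 3*sqrt(2)*q^3 - 78*q^2 + 3*sqrt(2)*q^2 - 78*q - 40*sqrt(2)*q - 40*sqrt(2)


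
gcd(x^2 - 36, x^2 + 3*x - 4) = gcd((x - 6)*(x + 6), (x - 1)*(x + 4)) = 1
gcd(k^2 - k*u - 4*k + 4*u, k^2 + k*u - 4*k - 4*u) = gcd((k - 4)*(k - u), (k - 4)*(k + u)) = k - 4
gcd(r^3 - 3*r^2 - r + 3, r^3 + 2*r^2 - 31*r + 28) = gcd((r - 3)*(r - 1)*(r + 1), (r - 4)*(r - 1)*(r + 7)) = r - 1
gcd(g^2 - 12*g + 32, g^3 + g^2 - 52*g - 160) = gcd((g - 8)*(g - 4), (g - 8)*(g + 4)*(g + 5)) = g - 8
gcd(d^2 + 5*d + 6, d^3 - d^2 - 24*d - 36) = d^2 + 5*d + 6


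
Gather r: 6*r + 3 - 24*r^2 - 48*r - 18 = -24*r^2 - 42*r - 15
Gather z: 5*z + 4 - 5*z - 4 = 0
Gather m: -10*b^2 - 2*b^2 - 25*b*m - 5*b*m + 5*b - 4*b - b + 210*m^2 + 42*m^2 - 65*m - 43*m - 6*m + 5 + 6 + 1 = -12*b^2 + 252*m^2 + m*(-30*b - 114) + 12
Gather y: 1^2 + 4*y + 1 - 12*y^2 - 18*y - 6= -12*y^2 - 14*y - 4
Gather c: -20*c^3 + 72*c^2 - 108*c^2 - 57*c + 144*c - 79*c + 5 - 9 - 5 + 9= -20*c^3 - 36*c^2 + 8*c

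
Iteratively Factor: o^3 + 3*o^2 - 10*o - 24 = (o + 4)*(o^2 - o - 6) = (o + 2)*(o + 4)*(o - 3)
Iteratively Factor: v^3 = (v)*(v^2) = v^2*(v)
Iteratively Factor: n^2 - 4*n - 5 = (n - 5)*(n + 1)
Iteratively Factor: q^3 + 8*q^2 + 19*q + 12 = (q + 3)*(q^2 + 5*q + 4) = (q + 3)*(q + 4)*(q + 1)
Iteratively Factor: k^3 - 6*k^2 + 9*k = (k - 3)*(k^2 - 3*k) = (k - 3)^2*(k)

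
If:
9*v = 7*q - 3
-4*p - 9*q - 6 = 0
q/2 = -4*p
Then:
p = 3/34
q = -12/17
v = -15/17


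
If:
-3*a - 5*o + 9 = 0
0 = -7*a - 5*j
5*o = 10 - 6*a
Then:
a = 1/3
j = -7/15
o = 8/5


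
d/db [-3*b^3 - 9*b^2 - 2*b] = -9*b^2 - 18*b - 2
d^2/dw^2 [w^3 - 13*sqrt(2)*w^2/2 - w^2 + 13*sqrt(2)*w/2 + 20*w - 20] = 6*w - 13*sqrt(2) - 2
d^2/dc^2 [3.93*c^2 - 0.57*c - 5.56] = 7.86000000000000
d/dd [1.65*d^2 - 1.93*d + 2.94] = 3.3*d - 1.93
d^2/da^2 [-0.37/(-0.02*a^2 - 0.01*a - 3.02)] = (-0.000296*a^2 - 0.000148*a + 0.37*(0.04*a + 0.01)*(0.08*a + 0.02) - 0.044696)/(0.02*a^2 + 0.01*a + 3.02)^3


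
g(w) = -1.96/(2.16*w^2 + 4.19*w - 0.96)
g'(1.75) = 0.14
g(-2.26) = -3.25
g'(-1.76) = -2.48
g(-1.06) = 0.66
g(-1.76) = 1.19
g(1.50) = -0.19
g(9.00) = -0.01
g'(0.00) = 8.91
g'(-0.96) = 0.01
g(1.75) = -0.15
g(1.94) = -0.13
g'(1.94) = 0.11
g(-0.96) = 0.66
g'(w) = -1.96*(-4.32*w - 4.19)/(2.16*w^2 + 4.19*w - 0.96)^2 = (8.4672*w + 8.2124)/(2.16*w^2 + 4.19*w - 0.96)^2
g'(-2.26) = -30.04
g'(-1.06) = -0.09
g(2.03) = -0.12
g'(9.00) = 0.00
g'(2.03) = 0.09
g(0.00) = 2.04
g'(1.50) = 0.20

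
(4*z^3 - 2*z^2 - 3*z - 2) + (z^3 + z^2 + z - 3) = 5*z^3 - z^2 - 2*z - 5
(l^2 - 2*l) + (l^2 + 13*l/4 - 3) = 2*l^2 + 5*l/4 - 3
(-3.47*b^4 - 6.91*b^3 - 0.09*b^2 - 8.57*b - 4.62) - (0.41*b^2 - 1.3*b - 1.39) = -3.47*b^4 - 6.91*b^3 - 0.5*b^2 - 7.27*b - 3.23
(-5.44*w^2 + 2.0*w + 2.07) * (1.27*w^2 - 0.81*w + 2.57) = -6.9088*w^4 + 6.9464*w^3 - 12.9719*w^2 + 3.4633*w + 5.3199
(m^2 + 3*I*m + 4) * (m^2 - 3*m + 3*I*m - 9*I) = m^4 - 3*m^3 + 6*I*m^3 - 5*m^2 - 18*I*m^2 + 15*m + 12*I*m - 36*I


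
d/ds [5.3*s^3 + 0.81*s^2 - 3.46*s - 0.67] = 15.9*s^2 + 1.62*s - 3.46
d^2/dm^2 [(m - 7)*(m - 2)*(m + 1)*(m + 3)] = 12*m^2 - 30*m - 38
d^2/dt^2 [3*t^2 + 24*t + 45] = 6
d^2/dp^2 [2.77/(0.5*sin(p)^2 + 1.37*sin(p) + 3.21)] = (-2.77*sin(p)^4 - 5.69235*sin(p)^3 + 16.739387*sin(p)^2 + 23.566329*sin(p) + 1.506326)/(0.5*sin(p)^2 + 1.37*sin(p) + 3.21)^3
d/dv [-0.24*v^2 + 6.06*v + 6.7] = 6.06 - 0.48*v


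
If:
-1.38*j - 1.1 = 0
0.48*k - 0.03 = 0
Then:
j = -0.80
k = 0.06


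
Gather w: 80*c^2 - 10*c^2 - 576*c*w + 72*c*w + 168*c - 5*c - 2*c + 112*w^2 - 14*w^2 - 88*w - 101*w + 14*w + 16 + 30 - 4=70*c^2 + 161*c + 98*w^2 + w*(-504*c - 175) + 42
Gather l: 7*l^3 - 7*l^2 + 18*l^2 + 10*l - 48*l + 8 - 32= 7*l^3 + 11*l^2 - 38*l - 24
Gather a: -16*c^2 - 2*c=-16*c^2 - 2*c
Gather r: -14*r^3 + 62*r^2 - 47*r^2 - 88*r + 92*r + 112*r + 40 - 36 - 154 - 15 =-14*r^3 + 15*r^2 + 116*r - 165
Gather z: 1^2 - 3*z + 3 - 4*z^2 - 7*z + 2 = -4*z^2 - 10*z + 6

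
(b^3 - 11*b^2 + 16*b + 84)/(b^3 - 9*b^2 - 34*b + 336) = (b^2 - 4*b - 12)/(b^2 - 2*b - 48)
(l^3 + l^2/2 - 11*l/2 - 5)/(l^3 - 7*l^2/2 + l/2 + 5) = (l + 2)/(l - 2)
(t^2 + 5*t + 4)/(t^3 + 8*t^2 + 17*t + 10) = (t + 4)/(t^2 + 7*t + 10)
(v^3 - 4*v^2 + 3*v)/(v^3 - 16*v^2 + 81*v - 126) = v*(v - 1)/(v^2 - 13*v + 42)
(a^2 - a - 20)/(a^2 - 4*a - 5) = (a + 4)/(a + 1)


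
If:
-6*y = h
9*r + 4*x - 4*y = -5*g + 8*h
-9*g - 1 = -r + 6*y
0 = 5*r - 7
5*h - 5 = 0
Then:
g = 7/45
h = 1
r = 7/5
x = -68/45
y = -1/6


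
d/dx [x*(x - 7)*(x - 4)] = 3*x^2 - 22*x + 28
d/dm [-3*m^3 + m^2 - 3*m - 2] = -9*m^2 + 2*m - 3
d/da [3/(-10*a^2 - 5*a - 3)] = 15*(4*a + 1)/(10*a^2 + 5*a + 3)^2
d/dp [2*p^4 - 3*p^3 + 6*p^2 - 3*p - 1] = 8*p^3 - 9*p^2 + 12*p - 3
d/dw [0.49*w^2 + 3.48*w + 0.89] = 0.98*w + 3.48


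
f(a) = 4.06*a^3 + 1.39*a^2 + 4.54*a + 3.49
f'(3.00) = 122.50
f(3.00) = 139.24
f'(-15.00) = 2703.34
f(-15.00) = -13454.36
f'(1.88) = 52.82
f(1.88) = 43.92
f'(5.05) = 329.20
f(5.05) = 584.74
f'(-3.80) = 169.86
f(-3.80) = -216.47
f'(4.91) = 311.83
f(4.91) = 539.88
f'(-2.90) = 98.91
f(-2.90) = -97.01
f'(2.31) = 75.96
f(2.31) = 71.44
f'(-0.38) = 5.24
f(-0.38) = 1.74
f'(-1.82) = 39.83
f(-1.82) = -24.64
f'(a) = 12.18*a^2 + 2.78*a + 4.54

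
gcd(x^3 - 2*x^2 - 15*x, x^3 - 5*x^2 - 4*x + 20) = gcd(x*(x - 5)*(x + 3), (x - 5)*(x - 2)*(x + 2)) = x - 5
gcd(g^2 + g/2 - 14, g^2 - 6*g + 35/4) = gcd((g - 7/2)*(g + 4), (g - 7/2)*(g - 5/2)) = g - 7/2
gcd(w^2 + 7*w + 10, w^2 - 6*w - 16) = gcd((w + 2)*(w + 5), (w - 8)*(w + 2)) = w + 2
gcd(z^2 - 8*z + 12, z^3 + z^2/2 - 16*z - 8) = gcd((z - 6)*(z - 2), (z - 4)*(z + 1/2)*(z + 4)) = 1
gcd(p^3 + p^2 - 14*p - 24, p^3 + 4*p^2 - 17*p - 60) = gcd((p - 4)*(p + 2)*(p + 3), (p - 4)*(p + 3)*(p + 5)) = p^2 - p - 12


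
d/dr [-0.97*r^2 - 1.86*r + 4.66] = -1.94*r - 1.86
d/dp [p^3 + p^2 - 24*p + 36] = 3*p^2 + 2*p - 24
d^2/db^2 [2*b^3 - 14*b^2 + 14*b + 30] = 12*b - 28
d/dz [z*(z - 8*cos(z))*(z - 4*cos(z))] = 12*z^2*sin(z) + 3*z^2 - 32*z*sin(2*z) - 24*z*cos(z) + 32*cos(z)^2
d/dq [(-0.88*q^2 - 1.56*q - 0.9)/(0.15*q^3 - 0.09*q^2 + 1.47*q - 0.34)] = (0.132*q^4 + 0.468*q^3 - 1.029*q^2 + 0.4364*q + 1.8534)/(0.0225*q^6 - 0.027*q^5 + 0.4491*q^4 - 0.3666*q^3 + 2.2221*q^2 - 0.9996*q + 0.1156)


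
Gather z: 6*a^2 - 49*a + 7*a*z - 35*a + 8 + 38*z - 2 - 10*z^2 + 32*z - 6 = 6*a^2 - 84*a - 10*z^2 + z*(7*a + 70)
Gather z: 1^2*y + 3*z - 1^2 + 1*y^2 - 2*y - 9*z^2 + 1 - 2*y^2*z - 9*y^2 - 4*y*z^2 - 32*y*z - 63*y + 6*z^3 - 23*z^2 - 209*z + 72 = -8*y^2 - 64*y + 6*z^3 + z^2*(-4*y - 32) + z*(-2*y^2 - 32*y - 206) + 72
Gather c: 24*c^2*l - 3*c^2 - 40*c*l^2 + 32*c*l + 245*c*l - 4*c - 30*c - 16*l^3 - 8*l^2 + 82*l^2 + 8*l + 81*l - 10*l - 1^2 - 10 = c^2*(24*l - 3) + c*(-40*l^2 + 277*l - 34) - 16*l^3 + 74*l^2 + 79*l - 11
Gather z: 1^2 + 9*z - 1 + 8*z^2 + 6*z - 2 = 8*z^2 + 15*z - 2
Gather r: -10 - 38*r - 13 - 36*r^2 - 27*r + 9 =-36*r^2 - 65*r - 14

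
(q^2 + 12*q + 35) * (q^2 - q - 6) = q^4 + 11*q^3 + 17*q^2 - 107*q - 210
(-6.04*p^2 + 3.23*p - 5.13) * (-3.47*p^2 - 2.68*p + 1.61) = 20.9588*p^4 + 4.9791*p^3 - 0.579699999999999*p^2 + 18.9487*p - 8.2593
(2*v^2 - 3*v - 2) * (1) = 2*v^2 - 3*v - 2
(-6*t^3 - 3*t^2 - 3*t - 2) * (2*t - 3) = -12*t^4 + 12*t^3 + 3*t^2 + 5*t + 6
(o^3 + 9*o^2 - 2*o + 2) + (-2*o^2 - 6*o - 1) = o^3 + 7*o^2 - 8*o + 1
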